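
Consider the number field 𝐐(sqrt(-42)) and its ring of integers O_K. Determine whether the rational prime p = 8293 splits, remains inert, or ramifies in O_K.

d = -42 ≡ 2 (mod 4), so O_K = ℤ[√-42] and disc(K) = 4d = -168.
disc(K) = -168 is not divisible by 8293; 8293 is unramified.
Legendre symbol by Euler's criterion: (-42/8293) ≡ (-42)^4146 ≡ 1 (mod 8293), i.e. (-42/8293) = 1.
(-42/8293) = 1, so 8293 splits.

8293 splits in O_K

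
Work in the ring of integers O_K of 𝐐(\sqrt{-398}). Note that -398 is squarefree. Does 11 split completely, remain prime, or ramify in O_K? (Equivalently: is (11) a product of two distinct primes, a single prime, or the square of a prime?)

d = -398 ≡ 2 (mod 4), so O_K = ℤ[√-398] and disc(K) = 4d = -1592.
11 ∤ -1592, so 11 is unramified.
(-398/11) = 9^5 mod 11 = 1, giving Legendre symbol 1.
Legendre symbol 1 ⇒ 11 is split.

splits completely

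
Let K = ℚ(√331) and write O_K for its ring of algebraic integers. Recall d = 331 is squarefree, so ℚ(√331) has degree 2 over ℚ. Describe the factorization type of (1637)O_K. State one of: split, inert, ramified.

331 mod 4 = 3, hence disc K = 4·331 = 1324 and O_K = ℤ[√331].
1637 ∤ 1324, so 1637 is unramified.
(331/1637) = 331^818 mod 1637 = 1, giving Legendre symbol 1.
(331/1637) = 1, so 1637 splits.

1637 splits in O_K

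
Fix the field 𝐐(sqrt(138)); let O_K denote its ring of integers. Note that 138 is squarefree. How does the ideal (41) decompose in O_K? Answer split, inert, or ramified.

41 remains inert

d = 138 ≡ 2 (mod 4), so O_K = ℤ[√138] and disc(K) = 4d = 552.
41 ∤ 552, so 41 is unramified.
(138/41) = 15^20 mod 41 = 40, giving Legendre symbol -1.
Legendre symbol -1 ⇒ 41 is inert.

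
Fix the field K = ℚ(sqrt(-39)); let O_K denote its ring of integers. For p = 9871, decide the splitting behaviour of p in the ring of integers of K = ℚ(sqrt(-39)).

p splits

Since -39 ≡ 1 mod 4, the ring of integers is ℤ[(1+√-39)/2] with discriminant -39.
Since gcd(9871, -39) = 1 the prime 9871 does not ramify.
Compute (-39/9871) via Euler: 9832^((9871-1)/2) mod 9871 = 1, so (-39/9871) = 1.
d is a quadratic residue mod p, hence 9871 splits in O_K.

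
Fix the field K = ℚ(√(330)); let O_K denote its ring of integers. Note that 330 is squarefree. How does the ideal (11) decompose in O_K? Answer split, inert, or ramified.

Since 330 ≢ 1 mod 4, the ring of integers is ℤ[√330] with discriminant 4·330 = 1320.
11 divides disc(K) = 1320, so 11 ramifies.

11 is ramified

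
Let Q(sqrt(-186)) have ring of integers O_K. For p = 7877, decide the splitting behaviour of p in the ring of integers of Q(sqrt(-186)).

7877 remains inert

Since -186 ≢ 1 mod 4, the ring of integers is ℤ[√-186] with discriminant 4·(-186) = -744.
disc(K) = -744 is not divisible by 7877; 7877 is unramified.
Compute (-186/7877) via Euler: 7691^((7877-1)/2) mod 7877 = 7876, so (-186/7877) = -1.
Legendre symbol -1 ⇒ 7877 is inert.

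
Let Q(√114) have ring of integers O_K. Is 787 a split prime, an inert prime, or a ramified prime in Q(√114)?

d = 114 ≡ 2 (mod 4), so O_K = ℤ[√114] and disc(K) = 4d = 456.
Since gcd(787, 456) = 1 the prime 787 does not ramify.
Compute (114/787) via Euler: 114^((787-1)/2) mod 787 = 1, so (114/787) = 1.
Legendre symbol 1 ⇒ 787 is split.

split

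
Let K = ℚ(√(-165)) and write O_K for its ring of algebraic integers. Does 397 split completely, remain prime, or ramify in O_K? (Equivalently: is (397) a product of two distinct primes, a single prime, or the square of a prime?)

-165 mod 4 = 3, hence disc K = 4·(-165) = -660 and O_K = ℤ[√-165].
397 ∤ -660, so 397 is unramified.
Compute (-165/397) via Euler: 232^((397-1)/2) mod 397 = 396, so (-165/397) = -1.
d is a non-residue mod p, hence 397 remains inert in O_K.

inert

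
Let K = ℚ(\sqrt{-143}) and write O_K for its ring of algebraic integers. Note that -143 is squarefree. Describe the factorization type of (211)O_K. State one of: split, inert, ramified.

inert — (211) stays prime in O_K

Since -143 ≡ 1 mod 4, the ring of integers is ℤ[(1+√-143)/2] with discriminant -143.
211 ∤ -143, so 211 is unramified.
(-143/211) = 68^105 mod 211 = 210, giving Legendre symbol -1.
Legendre symbol -1 ⇒ 211 is inert.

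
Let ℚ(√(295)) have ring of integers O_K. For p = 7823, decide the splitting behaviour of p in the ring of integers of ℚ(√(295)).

Since 295 ≢ 1 mod 4, the ring of integers is ℤ[√295] with discriminant 4·295 = 1180.
Since gcd(7823, 1180) = 1 the prime 7823 does not ramify.
Euler's criterion: 295^3911 mod 7823 = 1. Thus (295|7823) = 1.
(295/7823) = 1, so 7823 splits.

splits completely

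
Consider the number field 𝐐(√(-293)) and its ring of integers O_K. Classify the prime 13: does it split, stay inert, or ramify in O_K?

d = -293 ≡ 3 (mod 4), so O_K = ℤ[√-293] and disc(K) = 4d = -1172.
Since gcd(13, -1172) = 1 the prime 13 does not ramify.
Euler's criterion: (-293)^6 mod 13 = 12. Thus (-293|13) = -1.
d is a non-residue mod p, hence 13 remains inert in O_K.

inert — (13) stays prime in O_K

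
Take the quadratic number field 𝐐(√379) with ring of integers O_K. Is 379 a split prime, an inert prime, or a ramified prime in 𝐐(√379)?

d = 379 ≡ 3 (mod 4), so O_K = ℤ[√379] and disc(K) = 4d = 1516.
Ramification test: 379 | 1516. The prime 379 ramifies in K.

ramified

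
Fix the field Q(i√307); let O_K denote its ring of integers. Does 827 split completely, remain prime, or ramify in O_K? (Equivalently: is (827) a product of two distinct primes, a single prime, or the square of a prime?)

Since -307 ≡ 1 mod 4, the ring of integers is ℤ[(1+√-307)/2] with discriminant -307.
Since gcd(827, -307) = 1 the prime 827 does not ramify.
Euler's criterion: (-307)^413 mod 827 = 826. Thus (-307|827) = -1.
(-307/827) = -1, so 827 is inert.

remains prime (inert)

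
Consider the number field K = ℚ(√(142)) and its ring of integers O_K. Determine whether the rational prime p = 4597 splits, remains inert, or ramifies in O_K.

Since 142 ≢ 1 mod 4, the ring of integers is ℤ[√142] with discriminant 4·142 = 568.
disc(K) = 568 is not divisible by 4597; 4597 is unramified.
Euler's criterion: 142^2298 mod 4597 = 1. Thus (142|4597) = 1.
d is a quadratic residue mod p, hence 4597 splits in O_K.

split — (4597) = 𝔭₁𝔭₂ with 𝔭₁ ≠ 𝔭₂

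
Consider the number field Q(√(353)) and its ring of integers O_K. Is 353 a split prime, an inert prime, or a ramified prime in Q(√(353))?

353 mod 4 = 1, hence disc K = 353 and O_K = ℤ[(1+√353)/2].
disc(K) = 353 = 353·1, so p = 353 is ramified.

ramified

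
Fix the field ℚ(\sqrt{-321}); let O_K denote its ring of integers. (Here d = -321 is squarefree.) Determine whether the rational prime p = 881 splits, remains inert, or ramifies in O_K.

-321 mod 4 = 3, hence disc K = 4·(-321) = -1284 and O_K = ℤ[√-321].
disc(K) = -1284 is not divisible by 881; 881 is unramified.
Legendre symbol by Euler's criterion: (-321/881) ≡ (-321)^440 ≡ 880 (mod 881), i.e. (-321/881) = -1.
d is a non-residue mod p, hence 881 remains inert in O_K.

881 remains inert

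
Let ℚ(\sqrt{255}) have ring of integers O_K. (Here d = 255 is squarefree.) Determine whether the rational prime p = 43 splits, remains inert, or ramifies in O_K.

255 mod 4 = 3, hence disc K = 4·255 = 1020 and O_K = ℤ[√255].
Since gcd(43, 1020) = 1 the prime 43 does not ramify.
Legendre symbol by Euler's criterion: (255/43) ≡ 255^21 ≡ 1 (mod 43), i.e. (255/43) = 1.
(255/43) = 1, so 43 splits.

43 splits in O_K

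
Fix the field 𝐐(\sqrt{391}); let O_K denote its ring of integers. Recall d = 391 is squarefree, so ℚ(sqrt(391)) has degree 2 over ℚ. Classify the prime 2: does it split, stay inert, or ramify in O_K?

391 mod 4 = 3, hence disc K = 4·391 = 1564 and O_K = ℤ[√391].
Ramification test: 2 | 1564. The prime 2 ramifies in K.

2 is ramified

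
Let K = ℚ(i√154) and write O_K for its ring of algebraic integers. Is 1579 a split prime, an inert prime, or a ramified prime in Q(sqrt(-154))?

inert — (1579) stays prime in O_K

-154 mod 4 = 2, hence disc K = 4·(-154) = -616 and O_K = ℤ[√-154].
disc(K) = -616 is not divisible by 1579; 1579 is unramified.
Legendre symbol by Euler's criterion: (-154/1579) ≡ (-154)^789 ≡ 1578 (mod 1579), i.e. (-154/1579) = -1.
(-154/1579) = -1, so 1579 is inert.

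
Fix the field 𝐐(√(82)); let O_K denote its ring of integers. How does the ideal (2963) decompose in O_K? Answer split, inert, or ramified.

split — (2963) = 𝔭₁𝔭₂ with 𝔭₁ ≠ 𝔭₂

d = 82 ≡ 2 (mod 4), so O_K = ℤ[√82] and disc(K) = 4d = 328.
Since gcd(2963, 328) = 1 the prime 2963 does not ramify.
Euler's criterion: 82^1481 mod 2963 = 1. Thus (82|2963) = 1.
(82/2963) = 1, so 2963 splits.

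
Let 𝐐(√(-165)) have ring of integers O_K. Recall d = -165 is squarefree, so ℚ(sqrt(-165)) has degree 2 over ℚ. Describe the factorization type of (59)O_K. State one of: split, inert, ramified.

d = -165 ≡ 3 (mod 4), so O_K = ℤ[√-165] and disc(K) = 4d = -660.
Since gcd(59, -660) = 1 the prime 59 does not ramify.
Euler's criterion: (-165)^29 mod 59 = 1. Thus (-165|59) = 1.
d is a quadratic residue mod p, hence 59 splits in O_K.

split — (59) = 𝔭₁𝔭₂ with 𝔭₁ ≠ 𝔭₂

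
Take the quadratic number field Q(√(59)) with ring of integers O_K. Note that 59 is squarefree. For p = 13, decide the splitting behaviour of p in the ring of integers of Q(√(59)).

13 remains inert

d = 59 ≡ 3 (mod 4), so O_K = ℤ[√59] and disc(K) = 4d = 236.
13 ∤ 236, so 13 is unramified.
(59/13) = 7^6 mod 13 = 12, giving Legendre symbol -1.
(59/13) = -1, so 13 is inert.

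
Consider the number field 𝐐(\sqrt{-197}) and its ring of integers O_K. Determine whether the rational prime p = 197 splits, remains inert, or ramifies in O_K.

ramified — (197) = 𝔭²

d = -197 ≡ 3 (mod 4), so O_K = ℤ[√-197] and disc(K) = 4d = -788.
disc(K) = -788 = 197·(-4), so p = 197 is ramified.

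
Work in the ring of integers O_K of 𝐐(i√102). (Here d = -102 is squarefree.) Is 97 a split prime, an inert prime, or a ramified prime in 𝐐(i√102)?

Since -102 ≢ 1 mod 4, the ring of integers is ℤ[√-102] with discriminant 4·(-102) = -408.
disc(K) = -408 is not divisible by 97; 97 is unramified.
(-102/97) = 92^48 mod 97 = 96, giving Legendre symbol -1.
Legendre symbol -1 ⇒ 97 is inert.

inert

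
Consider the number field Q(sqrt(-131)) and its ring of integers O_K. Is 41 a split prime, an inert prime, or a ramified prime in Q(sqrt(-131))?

split

Since -131 ≡ 1 mod 4, the ring of integers is ℤ[(1+√-131)/2] with discriminant -131.
disc(K) = -131 is not divisible by 41; 41 is unramified.
Legendre symbol by Euler's criterion: (-131/41) ≡ (-131)^20 ≡ 1 (mod 41), i.e. (-131/41) = 1.
Legendre symbol 1 ⇒ 41 is split.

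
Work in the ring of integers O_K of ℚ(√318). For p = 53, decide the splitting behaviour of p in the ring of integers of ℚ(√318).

53 is ramified

Since 318 ≢ 1 mod 4, the ring of integers is ℤ[√318] with discriminant 4·318 = 1272.
53 divides disc(K) = 1272, so 53 ramifies.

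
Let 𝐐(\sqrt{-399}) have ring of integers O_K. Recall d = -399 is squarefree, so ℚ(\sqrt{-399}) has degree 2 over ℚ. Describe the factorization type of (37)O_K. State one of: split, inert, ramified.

-399 mod 4 = 1, hence disc K = -399 and O_K = ℤ[(1+√-399)/2].
Since gcd(37, -399) = 1 the prime 37 does not ramify.
Compute (-399/37) via Euler: 8^((37-1)/2) mod 37 = 36, so (-399/37) = -1.
d is a non-residue mod p, hence 37 remains inert in O_K.

remains prime (inert)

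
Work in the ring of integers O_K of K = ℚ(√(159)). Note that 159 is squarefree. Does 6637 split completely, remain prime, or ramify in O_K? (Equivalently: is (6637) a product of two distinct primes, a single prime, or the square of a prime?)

Since 159 ≢ 1 mod 4, the ring of integers is ℤ[√159] with discriminant 4·159 = 636.
Since gcd(6637, 636) = 1 the prime 6637 does not ramify.
Legendre symbol by Euler's criterion: (159/6637) ≡ 159^3318 ≡ 6636 (mod 6637), i.e. (159/6637) = -1.
d is a non-residue mod p, hence 6637 remains inert in O_K.

remains prime (inert)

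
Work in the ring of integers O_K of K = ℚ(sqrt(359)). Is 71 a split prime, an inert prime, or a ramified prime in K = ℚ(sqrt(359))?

split — (71) = 𝔭₁𝔭₂ with 𝔭₁ ≠ 𝔭₂

Since 359 ≢ 1 mod 4, the ring of integers is ℤ[√359] with discriminant 4·359 = 1436.
disc(K) = 1436 is not divisible by 71; 71 is unramified.
Compute (359/71) via Euler: 4^((71-1)/2) mod 71 = 1, so (359/71) = 1.
Legendre symbol 1 ⇒ 71 is split.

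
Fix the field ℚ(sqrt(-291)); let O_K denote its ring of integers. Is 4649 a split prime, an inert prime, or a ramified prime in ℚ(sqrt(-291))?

splits completely

Since -291 ≡ 1 mod 4, the ring of integers is ℤ[(1+√-291)/2] with discriminant -291.
Since gcd(4649, -291) = 1 the prime 4649 does not ramify.
Compute (-291/4649) via Euler: 4358^((4649-1)/2) mod 4649 = 1, so (-291/4649) = 1.
Legendre symbol 1 ⇒ 4649 is split.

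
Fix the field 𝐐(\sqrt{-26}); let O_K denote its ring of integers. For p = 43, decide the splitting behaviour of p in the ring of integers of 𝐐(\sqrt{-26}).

p splits

d = -26 ≡ 2 (mod 4), so O_K = ℤ[√-26] and disc(K) = 4d = -104.
Since gcd(43, -104) = 1 the prime 43 does not ramify.
Legendre symbol by Euler's criterion: (-26/43) ≡ (-26)^21 ≡ 1 (mod 43), i.e. (-26/43) = 1.
d is a quadratic residue mod p, hence 43 splits in O_K.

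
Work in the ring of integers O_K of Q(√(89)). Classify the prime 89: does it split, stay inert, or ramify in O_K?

d = 89 ≡ 1 (mod 4), so O_K = ℤ[(1+√89)/2] and disc(K) = d = 89.
89 divides disc(K) = 89, so 89 ramifies.

ramified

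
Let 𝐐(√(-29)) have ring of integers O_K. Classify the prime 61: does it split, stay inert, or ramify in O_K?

d = -29 ≡ 3 (mod 4), so O_K = ℤ[√-29] and disc(K) = 4d = -116.
61 ∤ -116, so 61 is unramified.
Compute (-29/61) via Euler: 32^((61-1)/2) mod 61 = 60, so (-29/61) = -1.
d is a non-residue mod p, hence 61 remains inert in O_K.

inert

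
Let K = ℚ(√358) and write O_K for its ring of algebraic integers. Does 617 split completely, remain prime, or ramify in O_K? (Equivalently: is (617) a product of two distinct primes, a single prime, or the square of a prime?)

d = 358 ≡ 2 (mod 4), so O_K = ℤ[√358] and disc(K) = 4d = 1432.
Since gcd(617, 1432) = 1 the prime 617 does not ramify.
(358/617) = 358^308 mod 617 = 1, giving Legendre symbol 1.
(358/617) = 1, so 617 splits.

617 splits in O_K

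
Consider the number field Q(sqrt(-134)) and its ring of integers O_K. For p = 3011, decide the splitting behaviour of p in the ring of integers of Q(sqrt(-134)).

d = -134 ≡ 2 (mod 4), so O_K = ℤ[√-134] and disc(K) = 4d = -536.
Since gcd(3011, -536) = 1 the prime 3011 does not ramify.
(-134/3011) = 2877^1505 mod 3011 = 1, giving Legendre symbol 1.
Legendre symbol 1 ⇒ 3011 is split.

3011 splits in O_K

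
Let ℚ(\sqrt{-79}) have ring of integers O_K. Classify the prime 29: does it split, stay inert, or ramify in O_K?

Since -79 ≡ 1 mod 4, the ring of integers is ℤ[(1+√-79)/2] with discriminant -79.
29 ∤ -79, so 29 is unramified.
Legendre symbol by Euler's criterion: (-79/29) ≡ (-79)^14 ≡ 28 (mod 29), i.e. (-79/29) = -1.
(-79/29) = -1, so 29 is inert.

29 remains inert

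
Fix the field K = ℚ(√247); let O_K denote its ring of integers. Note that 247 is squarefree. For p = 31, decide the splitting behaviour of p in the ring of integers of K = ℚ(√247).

p is inert

Since 247 ≢ 1 mod 4, the ring of integers is ℤ[√247] with discriminant 4·247 = 988.
disc(K) = 988 is not divisible by 31; 31 is unramified.
Legendre symbol by Euler's criterion: (247/31) ≡ 247^15 ≡ 30 (mod 31), i.e. (247/31) = -1.
d is a non-residue mod p, hence 31 remains inert in O_K.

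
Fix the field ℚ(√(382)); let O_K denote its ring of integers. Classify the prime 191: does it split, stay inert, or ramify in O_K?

ramifies in O_K

382 mod 4 = 2, hence disc K = 4·382 = 1528 and O_K = ℤ[√382].
disc(K) = 1528 = 191·8, so p = 191 is ramified.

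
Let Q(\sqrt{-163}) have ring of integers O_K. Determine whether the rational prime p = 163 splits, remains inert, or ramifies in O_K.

Since -163 ≡ 1 mod 4, the ring of integers is ℤ[(1+√-163)/2] with discriminant -163.
disc(K) = -163 = 163·(-1), so p = 163 is ramified.

ramifies in O_K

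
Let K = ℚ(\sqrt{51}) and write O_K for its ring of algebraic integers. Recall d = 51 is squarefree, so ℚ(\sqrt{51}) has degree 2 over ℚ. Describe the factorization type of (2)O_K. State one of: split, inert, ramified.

ramified

51 mod 4 = 3, hence disc K = 4·51 = 204 and O_K = ℤ[√51].
disc(K) = 204 = 2·102, so p = 2 is ramified.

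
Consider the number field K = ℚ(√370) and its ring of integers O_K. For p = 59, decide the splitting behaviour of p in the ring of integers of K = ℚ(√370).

splits completely

d = 370 ≡ 2 (mod 4), so O_K = ℤ[√370] and disc(K) = 4d = 1480.
59 ∤ 1480, so 59 is unramified.
Euler's criterion: 370^29 mod 59 = 1. Thus (370|59) = 1.
Legendre symbol 1 ⇒ 59 is split.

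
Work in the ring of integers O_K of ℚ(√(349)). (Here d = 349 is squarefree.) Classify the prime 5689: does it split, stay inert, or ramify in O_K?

p is inert

349 mod 4 = 1, hence disc K = 349 and O_K = ℤ[(1+√349)/2].
5689 ∤ 349, so 5689 is unramified.
Compute (349/5689) via Euler: 349^((5689-1)/2) mod 5689 = 5688, so (349/5689) = -1.
(349/5689) = -1, so 5689 is inert.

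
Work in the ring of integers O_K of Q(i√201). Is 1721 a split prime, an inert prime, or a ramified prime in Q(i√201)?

Since -201 ≢ 1 mod 4, the ring of integers is ℤ[√-201] with discriminant 4·(-201) = -804.
Since gcd(1721, -804) = 1 the prime 1721 does not ramify.
Compute (-201/1721) via Euler: 1520^((1721-1)/2) mod 1721 = 1, so (-201/1721) = 1.
d is a quadratic residue mod p, hence 1721 splits in O_K.

split — (1721) = 𝔭₁𝔭₂ with 𝔭₁ ≠ 𝔭₂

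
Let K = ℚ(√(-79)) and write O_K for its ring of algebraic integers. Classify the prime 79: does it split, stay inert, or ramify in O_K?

ramifies in O_K

Since -79 ≡ 1 mod 4, the ring of integers is ℤ[(1+√-79)/2] with discriminant -79.
Ramification test: 79 | -79. The prime 79 ramifies in K.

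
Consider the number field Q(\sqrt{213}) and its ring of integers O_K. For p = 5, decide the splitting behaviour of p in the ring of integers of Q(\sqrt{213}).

Since 213 ≡ 1 mod 4, the ring of integers is ℤ[(1+√213)/2] with discriminant 213.
Since gcd(5, 213) = 1 the prime 5 does not ramify.
(213/5) = 3^2 mod 5 = 4, giving Legendre symbol -1.
(213/5) = -1, so 5 is inert.

inert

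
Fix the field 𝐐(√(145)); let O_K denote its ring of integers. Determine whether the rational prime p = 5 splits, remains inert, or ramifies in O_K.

p ramifies

145 mod 4 = 1, hence disc K = 145 and O_K = ℤ[(1+√145)/2].
Ramification test: 5 | 145. The prime 5 ramifies in K.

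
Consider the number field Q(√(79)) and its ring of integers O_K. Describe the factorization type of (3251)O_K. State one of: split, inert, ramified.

Since 79 ≢ 1 mod 4, the ring of integers is ℤ[√79] with discriminant 4·79 = 316.
Since gcd(3251, 316) = 1 the prime 3251 does not ramify.
Euler's criterion: 79^1625 mod 3251 = 1. Thus (79|3251) = 1.
(79/3251) = 1, so 3251 splits.

split — (3251) = 𝔭₁𝔭₂ with 𝔭₁ ≠ 𝔭₂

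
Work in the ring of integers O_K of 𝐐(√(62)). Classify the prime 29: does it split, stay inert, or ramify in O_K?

62 mod 4 = 2, hence disc K = 4·62 = 248 and O_K = ℤ[√62].
29 ∤ 248, so 29 is unramified.
(62/29) = 4^14 mod 29 = 1, giving Legendre symbol 1.
d is a quadratic residue mod p, hence 29 splits in O_K.

p splits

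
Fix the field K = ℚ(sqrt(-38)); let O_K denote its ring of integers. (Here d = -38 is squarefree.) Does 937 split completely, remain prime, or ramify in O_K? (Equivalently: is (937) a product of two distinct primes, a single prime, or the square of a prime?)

Since -38 ≢ 1 mod 4, the ring of integers is ℤ[√-38] with discriminant 4·(-38) = -152.
937 ∤ -152, so 937 is unramified.
Legendre symbol by Euler's criterion: (-38/937) ≡ (-38)^468 ≡ 1 (mod 937), i.e. (-38/937) = 1.
Legendre symbol 1 ⇒ 937 is split.

splits completely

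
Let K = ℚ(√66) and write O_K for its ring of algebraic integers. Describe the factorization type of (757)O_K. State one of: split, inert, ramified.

inert — (757) stays prime in O_K

Since 66 ≢ 1 mod 4, the ring of integers is ℤ[√66] with discriminant 4·66 = 264.
757 ∤ 264, so 757 is unramified.
Compute (66/757) via Euler: 66^((757-1)/2) mod 757 = 756, so (66/757) = -1.
d is a non-residue mod p, hence 757 remains inert in O_K.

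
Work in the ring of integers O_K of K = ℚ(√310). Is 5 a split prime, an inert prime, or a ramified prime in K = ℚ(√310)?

310 mod 4 = 2, hence disc K = 4·310 = 1240 and O_K = ℤ[√310].
5 divides disc(K) = 1240, so 5 ramifies.

ramifies in O_K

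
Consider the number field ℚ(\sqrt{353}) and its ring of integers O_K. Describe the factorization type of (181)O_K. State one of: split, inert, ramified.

Since 353 ≡ 1 mod 4, the ring of integers is ℤ[(1+√353)/2] with discriminant 353.
181 ∤ 353, so 181 is unramified.
(353/181) = 172^90 mod 181 = 1, giving Legendre symbol 1.
Legendre symbol 1 ⇒ 181 is split.

p splits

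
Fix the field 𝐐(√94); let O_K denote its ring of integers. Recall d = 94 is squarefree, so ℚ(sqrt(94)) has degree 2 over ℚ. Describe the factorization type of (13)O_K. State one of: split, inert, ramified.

Since 94 ≢ 1 mod 4, the ring of integers is ℤ[√94] with discriminant 4·94 = 376.
13 ∤ 376, so 13 is unramified.
Euler's criterion: 94^6 mod 13 = 1. Thus (94|13) = 1.
Legendre symbol 1 ⇒ 13 is split.

split — (13) = 𝔭₁𝔭₂ with 𝔭₁ ≠ 𝔭₂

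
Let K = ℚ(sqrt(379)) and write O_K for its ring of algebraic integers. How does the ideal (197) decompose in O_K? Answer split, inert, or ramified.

split

d = 379 ≡ 3 (mod 4), so O_K = ℤ[√379] and disc(K) = 4d = 1516.
disc(K) = 1516 is not divisible by 197; 197 is unramified.
Euler's criterion: 379^98 mod 197 = 1. Thus (379|197) = 1.
Legendre symbol 1 ⇒ 197 is split.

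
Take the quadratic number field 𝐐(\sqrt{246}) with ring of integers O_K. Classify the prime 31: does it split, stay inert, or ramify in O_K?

Since 246 ≢ 1 mod 4, the ring of integers is ℤ[√246] with discriminant 4·246 = 984.
disc(K) = 984 is not divisible by 31; 31 is unramified.
(246/31) = 29^15 mod 31 = 30, giving Legendre symbol -1.
(246/31) = -1, so 31 is inert.

31 remains inert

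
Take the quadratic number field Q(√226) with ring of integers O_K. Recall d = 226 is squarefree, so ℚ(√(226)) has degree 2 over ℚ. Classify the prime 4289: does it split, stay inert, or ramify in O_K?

Since 226 ≢ 1 mod 4, the ring of integers is ℤ[√226] with discriminant 4·226 = 904.
Since gcd(4289, 904) = 1 the prime 4289 does not ramify.
Legendre symbol by Euler's criterion: (226/4289) ≡ 226^2144 ≡ 4288 (mod 4289), i.e. (226/4289) = -1.
d is a non-residue mod p, hence 4289 remains inert in O_K.

p is inert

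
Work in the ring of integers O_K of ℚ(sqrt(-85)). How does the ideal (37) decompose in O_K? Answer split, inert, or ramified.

-85 mod 4 = 3, hence disc K = 4·(-85) = -340 and O_K = ℤ[√-85].
Since gcd(37, -340) = 1 the prime 37 does not ramify.
(-85/37) = 26^18 mod 37 = 1, giving Legendre symbol 1.
d is a quadratic residue mod p, hence 37 splits in O_K.

split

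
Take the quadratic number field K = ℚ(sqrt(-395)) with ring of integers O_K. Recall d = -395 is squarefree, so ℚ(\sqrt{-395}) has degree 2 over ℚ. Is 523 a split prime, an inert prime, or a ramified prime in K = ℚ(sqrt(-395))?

-395 mod 4 = 1, hence disc K = -395 and O_K = ℤ[(1+√-395)/2].
Since gcd(523, -395) = 1 the prime 523 does not ramify.
Euler's criterion: (-395)^261 mod 523 = 522. Thus (-395|523) = -1.
Legendre symbol -1 ⇒ 523 is inert.

inert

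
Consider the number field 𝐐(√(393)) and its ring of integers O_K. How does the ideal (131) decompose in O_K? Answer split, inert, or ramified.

131 is ramified

393 mod 4 = 1, hence disc K = 393 and O_K = ℤ[(1+√393)/2].
disc(K) = 393 = 131·3, so p = 131 is ramified.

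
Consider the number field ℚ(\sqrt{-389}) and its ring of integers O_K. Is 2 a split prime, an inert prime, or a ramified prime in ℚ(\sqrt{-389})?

Since -389 ≢ 1 mod 4, the ring of integers is ℤ[√-389] with discriminant 4·(-389) = -1556.
Ramification test: 2 | -1556. The prime 2 ramifies in K.

2 is ramified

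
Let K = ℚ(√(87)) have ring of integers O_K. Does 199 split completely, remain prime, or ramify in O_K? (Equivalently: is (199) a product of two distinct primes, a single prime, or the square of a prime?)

inert

d = 87 ≡ 3 (mod 4), so O_K = ℤ[√87] and disc(K) = 4d = 348.
199 ∤ 348, so 199 is unramified.
Euler's criterion: 87^99 mod 199 = 198. Thus (87|199) = -1.
Legendre symbol -1 ⇒ 199 is inert.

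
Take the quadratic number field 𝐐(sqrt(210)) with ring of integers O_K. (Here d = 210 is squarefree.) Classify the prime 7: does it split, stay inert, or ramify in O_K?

d = 210 ≡ 2 (mod 4), so O_K = ℤ[√210] and disc(K) = 4d = 840.
Ramification test: 7 | 840. The prime 7 ramifies in K.

ramified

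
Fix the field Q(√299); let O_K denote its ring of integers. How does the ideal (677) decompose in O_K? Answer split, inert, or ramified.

Since 299 ≢ 1 mod 4, the ring of integers is ℤ[√299] with discriminant 4·299 = 1196.
disc(K) = 1196 is not divisible by 677; 677 is unramified.
Legendre symbol by Euler's criterion: (299/677) ≡ 299^338 ≡ 676 (mod 677), i.e. (299/677) = -1.
d is a non-residue mod p, hence 677 remains inert in O_K.

inert — (677) stays prime in O_K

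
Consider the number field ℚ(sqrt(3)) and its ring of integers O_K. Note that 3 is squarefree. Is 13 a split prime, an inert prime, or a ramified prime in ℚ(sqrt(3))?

d = 3 ≡ 3 (mod 4), so O_K = ℤ[√3] and disc(K) = 4d = 12.
disc(K) = 12 is not divisible by 13; 13 is unramified.
Euler's criterion: 3^6 mod 13 = 1. Thus (3|13) = 1.
(3/13) = 1, so 13 splits.

13 splits in O_K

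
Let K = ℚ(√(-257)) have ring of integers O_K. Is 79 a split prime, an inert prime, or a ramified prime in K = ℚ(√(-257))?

inert

d = -257 ≡ 3 (mod 4), so O_K = ℤ[√-257] and disc(K) = 4d = -1028.
Since gcd(79, -1028) = 1 the prime 79 does not ramify.
Compute (-257/79) via Euler: 59^((79-1)/2) mod 79 = 78, so (-257/79) = -1.
d is a non-residue mod p, hence 79 remains inert in O_K.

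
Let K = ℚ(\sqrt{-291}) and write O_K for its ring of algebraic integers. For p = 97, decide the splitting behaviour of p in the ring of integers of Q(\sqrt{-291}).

d = -291 ≡ 1 (mod 4), so O_K = ℤ[(1+√-291)/2] and disc(K) = d = -291.
disc(K) = -291 = 97·(-3), so p = 97 is ramified.

ramified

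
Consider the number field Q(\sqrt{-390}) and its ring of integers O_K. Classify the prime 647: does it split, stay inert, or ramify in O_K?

647 splits in O_K

Since -390 ≢ 1 mod 4, the ring of integers is ℤ[√-390] with discriminant 4·(-390) = -1560.
647 ∤ -1560, so 647 is unramified.
Euler's criterion: (-390)^323 mod 647 = 1. Thus (-390|647) = 1.
Legendre symbol 1 ⇒ 647 is split.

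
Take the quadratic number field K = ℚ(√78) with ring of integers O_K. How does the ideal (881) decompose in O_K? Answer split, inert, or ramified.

d = 78 ≡ 2 (mod 4), so O_K = ℤ[√78] and disc(K) = 4d = 312.
881 ∤ 312, so 881 is unramified.
Compute (78/881) via Euler: 78^((881-1)/2) mod 881 = 880, so (78/881) = -1.
d is a non-residue mod p, hence 881 remains inert in O_K.

inert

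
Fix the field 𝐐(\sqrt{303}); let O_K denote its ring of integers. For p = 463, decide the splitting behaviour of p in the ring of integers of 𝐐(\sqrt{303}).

p splits

d = 303 ≡ 3 (mod 4), so O_K = ℤ[√303] and disc(K) = 4d = 1212.
463 ∤ 1212, so 463 is unramified.
Euler's criterion: 303^231 mod 463 = 1. Thus (303|463) = 1.
d is a quadratic residue mod p, hence 463 splits in O_K.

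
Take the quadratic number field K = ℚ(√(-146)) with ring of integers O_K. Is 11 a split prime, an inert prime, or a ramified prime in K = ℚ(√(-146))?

Since -146 ≢ 1 mod 4, the ring of integers is ℤ[√-146] with discriminant 4·(-146) = -584.
Since gcd(11, -584) = 1 the prime 11 does not ramify.
Compute (-146/11) via Euler: 8^((11-1)/2) mod 11 = 10, so (-146/11) = -1.
(-146/11) = -1, so 11 is inert.

11 remains inert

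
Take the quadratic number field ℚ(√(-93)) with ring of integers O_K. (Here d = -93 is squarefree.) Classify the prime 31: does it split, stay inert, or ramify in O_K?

d = -93 ≡ 3 (mod 4), so O_K = ℤ[√-93] and disc(K) = 4d = -372.
31 divides disc(K) = -372, so 31 ramifies.

ramifies in O_K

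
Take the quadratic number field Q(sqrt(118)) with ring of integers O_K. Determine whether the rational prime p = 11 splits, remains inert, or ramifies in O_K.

inert

d = 118 ≡ 2 (mod 4), so O_K = ℤ[√118] and disc(K) = 4d = 472.
11 ∤ 472, so 11 is unramified.
Euler's criterion: 118^5 mod 11 = 10. Thus (118|11) = -1.
(118/11) = -1, so 11 is inert.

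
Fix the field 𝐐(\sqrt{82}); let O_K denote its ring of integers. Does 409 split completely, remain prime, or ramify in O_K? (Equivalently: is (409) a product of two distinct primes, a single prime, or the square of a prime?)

split — (409) = 𝔭₁𝔭₂ with 𝔭₁ ≠ 𝔭₂

82 mod 4 = 2, hence disc K = 4·82 = 328 and O_K = ℤ[√82].
Since gcd(409, 328) = 1 the prime 409 does not ramify.
Compute (82/409) via Euler: 82^((409-1)/2) mod 409 = 1, so (82/409) = 1.
Legendre symbol 1 ⇒ 409 is split.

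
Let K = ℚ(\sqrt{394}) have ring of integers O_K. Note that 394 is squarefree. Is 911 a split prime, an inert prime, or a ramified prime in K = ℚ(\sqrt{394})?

394 mod 4 = 2, hence disc K = 4·394 = 1576 and O_K = ℤ[√394].
disc(K) = 1576 is not divisible by 911; 911 is unramified.
Euler's criterion: 394^455 mod 911 = 910. Thus (394|911) = -1.
(394/911) = -1, so 911 is inert.

p is inert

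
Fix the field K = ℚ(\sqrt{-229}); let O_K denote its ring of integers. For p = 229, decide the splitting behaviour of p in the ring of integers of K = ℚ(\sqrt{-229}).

p ramifies

d = -229 ≡ 3 (mod 4), so O_K = ℤ[√-229] and disc(K) = 4d = -916.
disc(K) = -916 = 229·(-4), so p = 229 is ramified.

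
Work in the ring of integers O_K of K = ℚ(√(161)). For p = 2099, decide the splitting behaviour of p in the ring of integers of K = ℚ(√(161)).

inert

d = 161 ≡ 1 (mod 4), so O_K = ℤ[(1+√161)/2] and disc(K) = d = 161.
2099 ∤ 161, so 2099 is unramified.
Euler's criterion: 161^1049 mod 2099 = 2098. Thus (161|2099) = -1.
(161/2099) = -1, so 2099 is inert.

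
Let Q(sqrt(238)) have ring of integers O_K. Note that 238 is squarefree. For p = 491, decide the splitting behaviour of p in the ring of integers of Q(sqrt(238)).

p splits

d = 238 ≡ 2 (mod 4), so O_K = ℤ[√238] and disc(K) = 4d = 952.
Since gcd(491, 952) = 1 the prime 491 does not ramify.
Legendre symbol by Euler's criterion: (238/491) ≡ 238^245 ≡ 1 (mod 491), i.e. (238/491) = 1.
Legendre symbol 1 ⇒ 491 is split.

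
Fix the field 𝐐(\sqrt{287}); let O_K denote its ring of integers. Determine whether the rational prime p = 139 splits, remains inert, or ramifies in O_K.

splits completely

d = 287 ≡ 3 (mod 4), so O_K = ℤ[√287] and disc(K) = 4d = 1148.
disc(K) = 1148 is not divisible by 139; 139 is unramified.
Compute (287/139) via Euler: 9^((139-1)/2) mod 139 = 1, so (287/139) = 1.
d is a quadratic residue mod p, hence 139 splits in O_K.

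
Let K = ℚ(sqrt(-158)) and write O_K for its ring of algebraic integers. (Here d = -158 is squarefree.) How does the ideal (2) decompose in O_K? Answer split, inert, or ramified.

Since -158 ≢ 1 mod 4, the ring of integers is ℤ[√-158] with discriminant 4·(-158) = -632.
Ramification test: 2 | -632. The prime 2 ramifies in K.

p ramifies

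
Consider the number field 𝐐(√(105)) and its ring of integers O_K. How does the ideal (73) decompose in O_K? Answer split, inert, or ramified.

p splits

d = 105 ≡ 1 (mod 4), so O_K = ℤ[(1+√105)/2] and disc(K) = d = 105.
disc(K) = 105 is not divisible by 73; 73 is unramified.
(105/73) = 32^36 mod 73 = 1, giving Legendre symbol 1.
Legendre symbol 1 ⇒ 73 is split.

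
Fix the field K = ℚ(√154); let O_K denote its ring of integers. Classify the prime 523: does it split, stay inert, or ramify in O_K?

154 mod 4 = 2, hence disc K = 4·154 = 616 and O_K = ℤ[√154].
523 ∤ 616, so 523 is unramified.
Compute (154/523) via Euler: 154^((523-1)/2) mod 523 = 522, so (154/523) = -1.
Legendre symbol -1 ⇒ 523 is inert.

inert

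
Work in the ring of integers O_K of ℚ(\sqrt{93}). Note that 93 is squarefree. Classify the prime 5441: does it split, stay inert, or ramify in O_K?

remains prime (inert)

d = 93 ≡ 1 (mod 4), so O_K = ℤ[(1+√93)/2] and disc(K) = d = 93.
Since gcd(5441, 93) = 1 the prime 5441 does not ramify.
(93/5441) = 93^2720 mod 5441 = 5440, giving Legendre symbol -1.
(93/5441) = -1, so 5441 is inert.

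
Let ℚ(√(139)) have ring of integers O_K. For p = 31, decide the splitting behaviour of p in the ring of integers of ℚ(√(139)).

139 mod 4 = 3, hence disc K = 4·139 = 556 and O_K = ℤ[√139].
disc(K) = 556 is not divisible by 31; 31 is unramified.
Compute (139/31) via Euler: 15^((31-1)/2) mod 31 = 30, so (139/31) = -1.
d is a non-residue mod p, hence 31 remains inert in O_K.

inert — (31) stays prime in O_K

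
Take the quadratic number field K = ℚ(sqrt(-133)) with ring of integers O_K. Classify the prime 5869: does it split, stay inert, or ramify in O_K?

-133 mod 4 = 3, hence disc K = 4·(-133) = -532 and O_K = ℤ[√-133].
Since gcd(5869, -532) = 1 the prime 5869 does not ramify.
Euler's criterion: (-133)^2934 mod 5869 = 5868. Thus (-133|5869) = -1.
(-133/5869) = -1, so 5869 is inert.

remains prime (inert)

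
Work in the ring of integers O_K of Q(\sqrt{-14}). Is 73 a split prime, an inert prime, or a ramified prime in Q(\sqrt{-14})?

d = -14 ≡ 2 (mod 4), so O_K = ℤ[√-14] and disc(K) = 4d = -56.
Since gcd(73, -56) = 1 the prime 73 does not ramify.
(-14/73) = 59^36 mod 73 = 72, giving Legendre symbol -1.
d is a non-residue mod p, hence 73 remains inert in O_K.

p is inert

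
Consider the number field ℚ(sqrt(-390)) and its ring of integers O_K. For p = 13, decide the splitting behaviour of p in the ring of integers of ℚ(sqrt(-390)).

ramified — (13) = 𝔭²

-390 mod 4 = 2, hence disc K = 4·(-390) = -1560 and O_K = ℤ[√-390].
Ramification test: 13 | -1560. The prime 13 ramifies in K.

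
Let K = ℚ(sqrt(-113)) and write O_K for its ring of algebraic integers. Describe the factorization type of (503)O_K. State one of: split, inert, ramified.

remains prime (inert)

-113 mod 4 = 3, hence disc K = 4·(-113) = -452 and O_K = ℤ[√-113].
Since gcd(503, -452) = 1 the prime 503 does not ramify.
Compute (-113/503) via Euler: 390^((503-1)/2) mod 503 = 502, so (-113/503) = -1.
(-113/503) = -1, so 503 is inert.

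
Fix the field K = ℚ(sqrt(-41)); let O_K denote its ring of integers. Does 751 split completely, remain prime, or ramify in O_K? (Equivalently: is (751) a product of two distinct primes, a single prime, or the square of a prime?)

split

d = -41 ≡ 3 (mod 4), so O_K = ℤ[√-41] and disc(K) = 4d = -164.
disc(K) = -164 is not divisible by 751; 751 is unramified.
Euler's criterion: (-41)^375 mod 751 = 1. Thus (-41|751) = 1.
(-41/751) = 1, so 751 splits.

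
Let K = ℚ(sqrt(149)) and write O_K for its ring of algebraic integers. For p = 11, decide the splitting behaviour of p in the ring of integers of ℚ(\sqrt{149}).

inert — (11) stays prime in O_K

d = 149 ≡ 1 (mod 4), so O_K = ℤ[(1+√149)/2] and disc(K) = d = 149.
Since gcd(11, 149) = 1 the prime 11 does not ramify.
(149/11) = 6^5 mod 11 = 10, giving Legendre symbol -1.
Legendre symbol -1 ⇒ 11 is inert.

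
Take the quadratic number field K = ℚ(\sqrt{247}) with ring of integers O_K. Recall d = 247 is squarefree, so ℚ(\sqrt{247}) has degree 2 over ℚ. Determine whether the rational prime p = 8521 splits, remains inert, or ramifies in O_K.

p is inert

247 mod 4 = 3, hence disc K = 4·247 = 988 and O_K = ℤ[√247].
Since gcd(8521, 988) = 1 the prime 8521 does not ramify.
Compute (247/8521) via Euler: 247^((8521-1)/2) mod 8521 = 8520, so (247/8521) = -1.
d is a non-residue mod p, hence 8521 remains inert in O_K.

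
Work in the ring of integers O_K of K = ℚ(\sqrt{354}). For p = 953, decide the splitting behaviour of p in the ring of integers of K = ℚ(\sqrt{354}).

Since 354 ≢ 1 mod 4, the ring of integers is ℤ[√354] with discriminant 4·354 = 1416.
953 ∤ 1416, so 953 is unramified.
Legendre symbol by Euler's criterion: (354/953) ≡ 354^476 ≡ 952 (mod 953), i.e. (354/953) = -1.
Legendre symbol -1 ⇒ 953 is inert.

p is inert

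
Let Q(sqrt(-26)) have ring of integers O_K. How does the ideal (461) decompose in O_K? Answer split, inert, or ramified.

split

-26 mod 4 = 2, hence disc K = 4·(-26) = -104 and O_K = ℤ[√-26].
disc(K) = -104 is not divisible by 461; 461 is unramified.
Compute (-26/461) via Euler: 435^((461-1)/2) mod 461 = 1, so (-26/461) = 1.
(-26/461) = 1, so 461 splits.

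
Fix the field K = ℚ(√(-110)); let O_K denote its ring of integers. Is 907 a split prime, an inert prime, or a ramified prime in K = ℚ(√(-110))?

p splits

d = -110 ≡ 2 (mod 4), so O_K = ℤ[√-110] and disc(K) = 4d = -440.
Since gcd(907, -440) = 1 the prime 907 does not ramify.
Compute (-110/907) via Euler: 797^((907-1)/2) mod 907 = 1, so (-110/907) = 1.
(-110/907) = 1, so 907 splits.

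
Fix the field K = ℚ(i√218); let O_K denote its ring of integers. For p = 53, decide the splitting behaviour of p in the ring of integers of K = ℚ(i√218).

p splits

d = -218 ≡ 2 (mod 4), so O_K = ℤ[√-218] and disc(K) = 4d = -872.
53 ∤ -872, so 53 is unramified.
Compute (-218/53) via Euler: 47^((53-1)/2) mod 53 = 1, so (-218/53) = 1.
d is a quadratic residue mod p, hence 53 splits in O_K.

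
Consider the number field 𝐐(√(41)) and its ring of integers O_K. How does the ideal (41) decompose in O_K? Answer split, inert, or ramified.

Since 41 ≡ 1 mod 4, the ring of integers is ℤ[(1+√41)/2] with discriminant 41.
Ramification test: 41 | 41. The prime 41 ramifies in K.

p ramifies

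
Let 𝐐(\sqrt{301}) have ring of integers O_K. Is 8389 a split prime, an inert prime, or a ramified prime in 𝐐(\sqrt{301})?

d = 301 ≡ 1 (mod 4), so O_K = ℤ[(1+√301)/2] and disc(K) = d = 301.
Since gcd(8389, 301) = 1 the prime 8389 does not ramify.
Compute (301/8389) via Euler: 301^((8389-1)/2) mod 8389 = 8388, so (301/8389) = -1.
(301/8389) = -1, so 8389 is inert.

inert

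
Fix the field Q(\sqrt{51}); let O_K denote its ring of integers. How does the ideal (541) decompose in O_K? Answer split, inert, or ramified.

inert — (541) stays prime in O_K

d = 51 ≡ 3 (mod 4), so O_K = ℤ[√51] and disc(K) = 4d = 204.
disc(K) = 204 is not divisible by 541; 541 is unramified.
Compute (51/541) via Euler: 51^((541-1)/2) mod 541 = 540, so (51/541) = -1.
d is a non-residue mod p, hence 541 remains inert in O_K.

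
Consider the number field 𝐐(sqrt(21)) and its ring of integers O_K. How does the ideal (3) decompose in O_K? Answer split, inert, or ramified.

p ramifies

Since 21 ≡ 1 mod 4, the ring of integers is ℤ[(1+√21)/2] with discriminant 21.
Ramification test: 3 | 21. The prime 3 ramifies in K.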